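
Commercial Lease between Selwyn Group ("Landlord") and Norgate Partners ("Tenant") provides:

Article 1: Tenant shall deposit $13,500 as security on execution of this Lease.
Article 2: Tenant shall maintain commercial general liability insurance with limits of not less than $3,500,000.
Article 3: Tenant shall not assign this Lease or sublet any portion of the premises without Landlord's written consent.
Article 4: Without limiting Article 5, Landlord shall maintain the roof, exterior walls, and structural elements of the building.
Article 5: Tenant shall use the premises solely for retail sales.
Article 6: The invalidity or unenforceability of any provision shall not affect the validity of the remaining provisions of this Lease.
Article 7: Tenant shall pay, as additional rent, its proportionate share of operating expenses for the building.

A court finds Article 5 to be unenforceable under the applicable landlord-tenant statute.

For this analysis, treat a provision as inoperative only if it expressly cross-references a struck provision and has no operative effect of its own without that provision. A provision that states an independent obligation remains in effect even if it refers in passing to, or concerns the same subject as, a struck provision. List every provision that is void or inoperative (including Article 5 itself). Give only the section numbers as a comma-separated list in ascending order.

Article 5 is struck. Article 4 mentions Article 5 but its own obligation stands independently of Article 5, so Article 4 is not affected. No other provision's operative terms depend on Article 5. Under the severability clause in Article 6, the remaining provisions continue in force. The provisions still in force are Article 1, Article 2, Article 3, Article 4, Article 6, and Article 7.

5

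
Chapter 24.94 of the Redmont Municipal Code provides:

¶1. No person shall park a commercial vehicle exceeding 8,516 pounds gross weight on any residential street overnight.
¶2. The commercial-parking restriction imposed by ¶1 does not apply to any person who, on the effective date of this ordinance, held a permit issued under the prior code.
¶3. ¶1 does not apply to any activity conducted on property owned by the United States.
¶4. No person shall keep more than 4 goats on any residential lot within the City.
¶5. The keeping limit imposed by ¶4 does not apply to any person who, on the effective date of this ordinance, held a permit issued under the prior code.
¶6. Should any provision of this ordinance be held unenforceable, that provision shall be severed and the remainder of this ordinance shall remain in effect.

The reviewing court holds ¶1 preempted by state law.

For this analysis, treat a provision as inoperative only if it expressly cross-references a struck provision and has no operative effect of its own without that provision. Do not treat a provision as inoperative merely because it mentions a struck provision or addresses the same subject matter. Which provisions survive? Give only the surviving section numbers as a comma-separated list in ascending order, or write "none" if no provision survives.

¶1 is struck. ¶2 merely fixes the grandfather exemption from ¶1; with ¶1 gone it has nothing to operate on and falls away. ¶3 merely fixes the public-property exemption from ¶1; with ¶1 gone it has nothing to operate on and falls away. ¶6 is a severability clause and preserves every provision that can still be given independent effect. The provisions still in force are ¶4, ¶5, and ¶6.

4, 5, 6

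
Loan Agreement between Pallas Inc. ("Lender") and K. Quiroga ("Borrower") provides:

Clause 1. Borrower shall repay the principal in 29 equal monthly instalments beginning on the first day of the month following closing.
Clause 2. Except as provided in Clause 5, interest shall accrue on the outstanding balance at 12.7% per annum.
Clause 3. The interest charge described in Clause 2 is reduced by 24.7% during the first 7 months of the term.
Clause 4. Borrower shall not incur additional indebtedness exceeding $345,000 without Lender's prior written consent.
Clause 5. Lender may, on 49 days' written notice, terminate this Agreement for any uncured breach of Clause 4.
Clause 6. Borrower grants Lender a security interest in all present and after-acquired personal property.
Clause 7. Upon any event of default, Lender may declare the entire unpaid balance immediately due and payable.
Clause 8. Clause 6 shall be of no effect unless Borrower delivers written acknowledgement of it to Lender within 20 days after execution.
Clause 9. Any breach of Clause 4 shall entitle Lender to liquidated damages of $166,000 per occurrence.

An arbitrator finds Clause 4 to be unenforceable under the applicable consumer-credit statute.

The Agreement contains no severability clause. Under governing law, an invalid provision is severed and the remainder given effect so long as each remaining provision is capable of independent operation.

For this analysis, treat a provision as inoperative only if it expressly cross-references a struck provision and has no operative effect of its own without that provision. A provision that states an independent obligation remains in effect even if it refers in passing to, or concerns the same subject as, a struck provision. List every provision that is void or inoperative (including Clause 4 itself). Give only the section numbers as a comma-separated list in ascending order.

Clause 4 is struck. Clause 5 has no operative effect of its own apart from Clause 4 and is therefore inoperative. Clause 9 does nothing except set the liquidated-damages amount by reference to Clause 4; with Clause 4 gone it has no independent effect and is inoperative. Clause 2 mentions Clause 5 but its own obligation stands independently of Clause 5, so Clause 2 is not affected. Under the stated default rule, only provisions that cannot operate independently fall away; the rest are enforced. Clause 1, Clause 2, Clause 3, Clause 6, Clause 7, and Clause 8 remain in effect.

4, 5, 9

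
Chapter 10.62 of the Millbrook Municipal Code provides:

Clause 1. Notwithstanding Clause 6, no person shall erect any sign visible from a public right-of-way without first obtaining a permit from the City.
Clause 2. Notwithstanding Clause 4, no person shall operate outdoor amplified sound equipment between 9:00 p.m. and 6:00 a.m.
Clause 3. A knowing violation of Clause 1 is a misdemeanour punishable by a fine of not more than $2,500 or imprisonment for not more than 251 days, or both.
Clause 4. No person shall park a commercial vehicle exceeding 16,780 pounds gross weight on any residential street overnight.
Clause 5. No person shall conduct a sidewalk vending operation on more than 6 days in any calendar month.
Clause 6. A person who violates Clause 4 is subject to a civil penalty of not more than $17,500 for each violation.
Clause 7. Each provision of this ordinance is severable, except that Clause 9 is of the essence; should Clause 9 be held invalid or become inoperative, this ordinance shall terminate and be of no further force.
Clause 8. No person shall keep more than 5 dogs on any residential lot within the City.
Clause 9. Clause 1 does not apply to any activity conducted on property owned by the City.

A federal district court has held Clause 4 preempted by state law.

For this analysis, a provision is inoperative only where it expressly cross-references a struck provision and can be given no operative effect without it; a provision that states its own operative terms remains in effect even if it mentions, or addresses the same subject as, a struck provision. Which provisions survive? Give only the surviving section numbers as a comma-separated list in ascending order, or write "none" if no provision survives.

Clause 4 is struck. Clause 6 operates only by reference to Clause 4, so it falls with Clause 4. Although Clause 2 refers to Clause 4, its operative terms do not depend on Clause 4, so it remains in effect. Although Clause 1 refers to Clause 6, its operative terms do not depend on Clause 6, so it remains in effect. Clause 7 makes Clause 9 an essential term, but Clause 9 is unaffected, so the severability proviso in Clause 7 preserves the remaining provisions. That leaves Clause 1, Clause 2, Clause 3, Clause 5, Clause 7, Clause 8, and Clause 9 in effect.

1, 2, 3, 5, 7, 8, 9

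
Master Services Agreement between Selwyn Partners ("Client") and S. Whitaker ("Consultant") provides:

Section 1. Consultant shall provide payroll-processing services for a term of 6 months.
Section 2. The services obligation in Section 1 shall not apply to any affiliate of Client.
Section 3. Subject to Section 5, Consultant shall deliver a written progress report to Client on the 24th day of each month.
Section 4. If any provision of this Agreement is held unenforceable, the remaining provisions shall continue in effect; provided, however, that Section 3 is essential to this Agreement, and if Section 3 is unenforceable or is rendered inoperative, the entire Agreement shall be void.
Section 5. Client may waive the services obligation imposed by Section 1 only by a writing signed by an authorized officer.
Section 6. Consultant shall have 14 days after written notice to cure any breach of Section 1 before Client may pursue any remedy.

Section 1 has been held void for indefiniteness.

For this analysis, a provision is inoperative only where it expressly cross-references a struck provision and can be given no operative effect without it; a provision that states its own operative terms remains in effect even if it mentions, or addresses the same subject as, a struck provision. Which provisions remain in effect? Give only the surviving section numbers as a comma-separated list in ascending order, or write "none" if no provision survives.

Section 1 is struck. The whole of Section 2 is the carve-out from the services obligation, defined by reference to Section 1, so Section 2 cannot stand once Section 1 is removed. Section 5 merely fixes the waiver condition for Section 1; with Section 1 gone it has nothing to operate on and falls away. Section 6 has no operative effect of its own apart from Section 1 and is therefore inoperative. Section 3 mentions Section 5 but its own obligation stands independently of Section 5, so Section 3 is not affected. Section 4 makes Section 3 an essential term, but Section 3 is unaffected, so the severability proviso in Section 4 preserves the remaining provisions. That leaves Section 3 and Section 4 in effect.

3, 4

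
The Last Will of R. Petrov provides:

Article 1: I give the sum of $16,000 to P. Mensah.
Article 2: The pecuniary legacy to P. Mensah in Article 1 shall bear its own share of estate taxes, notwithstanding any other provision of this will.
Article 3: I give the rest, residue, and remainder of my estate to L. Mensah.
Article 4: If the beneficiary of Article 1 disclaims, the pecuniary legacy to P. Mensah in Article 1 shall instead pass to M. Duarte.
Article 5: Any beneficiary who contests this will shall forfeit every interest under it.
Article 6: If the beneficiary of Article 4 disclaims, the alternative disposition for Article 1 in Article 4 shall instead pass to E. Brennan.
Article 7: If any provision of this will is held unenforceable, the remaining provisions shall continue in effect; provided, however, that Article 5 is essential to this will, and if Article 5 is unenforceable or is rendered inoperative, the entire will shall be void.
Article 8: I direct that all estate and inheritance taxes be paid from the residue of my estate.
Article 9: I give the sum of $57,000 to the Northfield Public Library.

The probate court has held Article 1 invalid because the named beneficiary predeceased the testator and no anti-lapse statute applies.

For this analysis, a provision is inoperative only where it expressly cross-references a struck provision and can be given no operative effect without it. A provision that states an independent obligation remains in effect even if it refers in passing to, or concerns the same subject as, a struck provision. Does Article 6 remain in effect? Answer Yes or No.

No

Article 1 is struck. Article 2 operates only by reference to Article 1, so it falls with Article 1. Article 4 operates only by reference to Article 1, so it falls with Article 1. Article 6 has no operative effect of its own apart from Article 4 and is therefore inoperative. Article 7 makes Article 5 an essential term, but Article 5 is unaffected, so the severability proviso in Article 7 preserves the remaining provisions. Article 3, Article 5, Article 7, Article 8, and Article 9 remain in effect. Article 6 is among the inoperative provisions, so the answer is no.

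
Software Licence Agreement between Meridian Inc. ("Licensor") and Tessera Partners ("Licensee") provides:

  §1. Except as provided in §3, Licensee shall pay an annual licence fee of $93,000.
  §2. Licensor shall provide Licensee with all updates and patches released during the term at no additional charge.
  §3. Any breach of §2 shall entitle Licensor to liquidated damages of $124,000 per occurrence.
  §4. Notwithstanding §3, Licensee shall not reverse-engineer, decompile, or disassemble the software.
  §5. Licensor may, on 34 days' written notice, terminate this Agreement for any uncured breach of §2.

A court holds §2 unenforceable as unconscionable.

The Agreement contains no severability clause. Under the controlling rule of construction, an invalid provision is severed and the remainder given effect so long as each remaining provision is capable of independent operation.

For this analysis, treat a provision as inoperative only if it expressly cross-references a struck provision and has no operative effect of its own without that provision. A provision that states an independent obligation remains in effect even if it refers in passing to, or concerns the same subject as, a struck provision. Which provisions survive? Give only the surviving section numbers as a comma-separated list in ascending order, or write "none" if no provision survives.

§2 is struck. The whole of §3 is the liquidated-damages amount, defined by reference to §2, so §3 cannot stand once §2 is removed. The only function of §5 is the termination right for breach of §2, so it cannot stand once §2 is removed. Although §4 refers to §3, its operative terms do not depend on §3, so it remains in effect. Although §1 refers to §3, its operative terms do not depend on §3, so it remains in effect. Under the stated default rule, only provisions that cannot operate independently fall away; the rest are enforced. That leaves §1 and §4 in effect.

1, 4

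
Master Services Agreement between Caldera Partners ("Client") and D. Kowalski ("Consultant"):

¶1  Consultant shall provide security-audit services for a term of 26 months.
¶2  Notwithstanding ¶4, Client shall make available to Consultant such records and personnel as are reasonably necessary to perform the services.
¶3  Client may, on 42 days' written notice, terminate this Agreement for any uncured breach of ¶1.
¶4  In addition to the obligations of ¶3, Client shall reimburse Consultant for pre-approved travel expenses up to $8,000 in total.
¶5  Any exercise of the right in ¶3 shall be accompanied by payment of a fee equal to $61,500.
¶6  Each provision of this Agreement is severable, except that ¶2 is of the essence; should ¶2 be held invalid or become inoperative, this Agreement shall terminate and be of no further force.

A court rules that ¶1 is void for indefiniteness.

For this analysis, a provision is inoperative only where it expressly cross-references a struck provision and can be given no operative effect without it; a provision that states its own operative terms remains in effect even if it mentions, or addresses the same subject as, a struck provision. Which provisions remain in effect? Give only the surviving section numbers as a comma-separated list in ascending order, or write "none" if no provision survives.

¶1 is struck. ¶3 has no operative effect of its own apart from ¶1 and is therefore inoperative. ¶5 operates only by reference to ¶3, so it falls with ¶3. ¶4 mentions ¶3 but its own obligation stands independently of ¶3, so ¶4 is not affected. ¶6 makes ¶2 an essential term, but ¶2 is unaffected, so the severability proviso in ¶6 preserves the remaining provisions. That leaves ¶2, ¶4, and ¶6 in effect.

2, 4, 6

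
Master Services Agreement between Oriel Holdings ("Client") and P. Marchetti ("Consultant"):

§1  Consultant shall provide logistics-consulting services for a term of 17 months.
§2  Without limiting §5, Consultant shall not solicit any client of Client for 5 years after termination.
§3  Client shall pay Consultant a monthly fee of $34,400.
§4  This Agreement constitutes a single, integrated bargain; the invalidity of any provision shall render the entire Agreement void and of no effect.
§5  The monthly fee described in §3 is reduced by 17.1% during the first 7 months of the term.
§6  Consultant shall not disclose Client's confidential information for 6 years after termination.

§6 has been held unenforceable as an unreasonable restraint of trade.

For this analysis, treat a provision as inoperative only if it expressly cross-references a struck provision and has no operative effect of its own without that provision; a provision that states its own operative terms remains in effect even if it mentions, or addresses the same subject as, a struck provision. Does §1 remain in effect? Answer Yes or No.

§6 is struck. No other provision's operative terms depend on §6. §4 provides that the Agreement is not severable, so the invalidity of any one provision voids the entire Agreement. No provision of the Agreement survives. §1 is among the inoperative provisions, so the answer is no.

No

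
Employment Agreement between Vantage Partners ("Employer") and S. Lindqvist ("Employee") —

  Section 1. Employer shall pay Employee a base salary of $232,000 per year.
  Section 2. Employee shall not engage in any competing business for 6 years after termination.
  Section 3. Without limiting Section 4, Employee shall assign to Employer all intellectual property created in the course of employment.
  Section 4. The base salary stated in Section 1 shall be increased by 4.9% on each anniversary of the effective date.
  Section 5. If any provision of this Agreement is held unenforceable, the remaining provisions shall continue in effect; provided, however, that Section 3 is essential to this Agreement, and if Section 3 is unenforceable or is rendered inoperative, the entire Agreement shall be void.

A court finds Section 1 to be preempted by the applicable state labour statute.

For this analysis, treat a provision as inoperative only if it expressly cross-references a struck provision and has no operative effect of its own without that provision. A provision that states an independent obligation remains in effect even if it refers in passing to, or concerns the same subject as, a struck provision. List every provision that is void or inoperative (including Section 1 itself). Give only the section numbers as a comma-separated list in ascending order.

1, 4

Section 1 is struck. Section 4 operates only by reference to Section 1, so it falls with Section 1. Section 3 mentions Section 4 but its own obligation stands independently of Section 4, so Section 3 is not affected. Section 5 makes Section 3 an essential term, but Section 3 is unaffected, so the severability proviso in Section 5 preserves the remaining provisions. Section 2, Section 3, and Section 5 remain in effect.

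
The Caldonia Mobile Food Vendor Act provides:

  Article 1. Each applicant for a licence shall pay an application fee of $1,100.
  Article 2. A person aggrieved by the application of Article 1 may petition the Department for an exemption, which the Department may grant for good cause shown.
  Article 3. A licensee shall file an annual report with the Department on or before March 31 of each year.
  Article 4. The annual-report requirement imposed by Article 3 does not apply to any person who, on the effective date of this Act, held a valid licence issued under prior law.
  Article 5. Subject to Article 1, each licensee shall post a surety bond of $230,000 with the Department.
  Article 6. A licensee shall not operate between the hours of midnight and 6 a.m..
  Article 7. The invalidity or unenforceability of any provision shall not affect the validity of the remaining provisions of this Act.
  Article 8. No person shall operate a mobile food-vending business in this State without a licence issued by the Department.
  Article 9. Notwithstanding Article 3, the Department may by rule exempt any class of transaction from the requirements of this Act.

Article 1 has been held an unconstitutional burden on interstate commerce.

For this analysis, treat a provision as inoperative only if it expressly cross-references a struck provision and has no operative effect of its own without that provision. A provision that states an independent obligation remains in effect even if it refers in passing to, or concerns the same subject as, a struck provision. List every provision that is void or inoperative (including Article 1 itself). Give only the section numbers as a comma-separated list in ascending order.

1, 2

Article 1 is struck. Article 2 merely fixes the exemption procedure for Article 1; with Article 1 gone it has nothing to operate on and falls away. Although Article 5 refers to Article 1, its operative terms do not depend on Article 1, so it remains in effect. Under the severability clause in Article 7, the remaining provisions continue in force. The provisions still in force are Article 3, Article 4, Article 5, Article 6, Article 7, Article 8, and Article 9.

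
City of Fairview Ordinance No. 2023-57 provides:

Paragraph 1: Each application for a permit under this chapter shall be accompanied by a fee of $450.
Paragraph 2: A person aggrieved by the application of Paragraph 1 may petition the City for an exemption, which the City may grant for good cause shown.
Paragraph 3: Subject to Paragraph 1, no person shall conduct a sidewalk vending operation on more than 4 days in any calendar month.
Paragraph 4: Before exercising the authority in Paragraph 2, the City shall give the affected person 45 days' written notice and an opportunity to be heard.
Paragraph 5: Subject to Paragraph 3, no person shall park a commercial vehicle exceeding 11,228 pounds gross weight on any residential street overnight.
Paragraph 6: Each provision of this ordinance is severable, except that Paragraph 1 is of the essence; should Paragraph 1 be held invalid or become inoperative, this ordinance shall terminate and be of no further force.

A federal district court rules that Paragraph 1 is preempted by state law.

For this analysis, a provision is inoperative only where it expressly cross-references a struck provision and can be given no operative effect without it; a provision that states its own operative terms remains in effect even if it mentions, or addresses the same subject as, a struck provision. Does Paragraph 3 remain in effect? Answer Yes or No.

Paragraph 1 is struck. The only function of Paragraph 2 is the exemption procedure for Paragraph 1, so it cannot stand once Paragraph 1 is removed. The only function of Paragraph 4 is the notice-and-hearing requirement for Paragraph 2, so it cannot stand once Paragraph 2 is removed. Paragraph 6 makes Paragraph 1 an essential term, and Paragraph 1 is the provision held invalid; under Paragraph 6, the entire ordinance is therefore void. No provision of the ordinance survives. Paragraph 3 is among the inoperative provisions, so the answer is no.

No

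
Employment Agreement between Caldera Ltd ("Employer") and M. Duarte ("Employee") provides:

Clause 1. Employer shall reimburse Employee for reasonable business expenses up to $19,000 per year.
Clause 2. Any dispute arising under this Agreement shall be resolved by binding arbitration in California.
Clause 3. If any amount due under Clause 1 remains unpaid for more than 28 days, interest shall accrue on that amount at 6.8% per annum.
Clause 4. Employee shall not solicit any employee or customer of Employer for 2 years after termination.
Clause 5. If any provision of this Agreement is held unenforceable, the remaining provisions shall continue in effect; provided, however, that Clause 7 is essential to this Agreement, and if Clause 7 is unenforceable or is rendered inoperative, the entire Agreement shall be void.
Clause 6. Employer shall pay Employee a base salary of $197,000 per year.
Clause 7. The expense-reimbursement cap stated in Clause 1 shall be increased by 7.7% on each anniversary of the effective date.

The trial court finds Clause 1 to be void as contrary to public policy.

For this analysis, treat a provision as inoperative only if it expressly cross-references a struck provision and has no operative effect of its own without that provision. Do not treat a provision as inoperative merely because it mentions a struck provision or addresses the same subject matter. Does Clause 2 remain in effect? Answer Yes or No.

Clause 1 is struck. Clause 3 has no operative effect of its own apart from Clause 1 and is therefore inoperative. Clause 7 has no operative effect of its own apart from Clause 1 and is therefore inoperative. Clause 5 makes Clause 7 an essential term, and Clause 7 has been rendered inoperative by the cascade; under Clause 5, the entire Agreement is therefore void. No provision of the Agreement survives. Clause 2 is among the inoperative provisions, so the answer is no.

No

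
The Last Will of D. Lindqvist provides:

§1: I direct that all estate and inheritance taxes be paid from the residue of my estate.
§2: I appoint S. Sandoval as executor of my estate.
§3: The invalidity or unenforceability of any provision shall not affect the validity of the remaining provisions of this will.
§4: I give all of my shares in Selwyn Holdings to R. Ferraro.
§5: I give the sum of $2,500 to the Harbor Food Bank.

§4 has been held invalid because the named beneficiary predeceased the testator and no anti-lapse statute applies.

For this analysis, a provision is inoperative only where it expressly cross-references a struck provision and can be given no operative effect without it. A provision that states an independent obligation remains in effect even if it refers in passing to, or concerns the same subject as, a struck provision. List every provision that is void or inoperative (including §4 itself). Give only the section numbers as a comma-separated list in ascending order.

4

§4 is struck. No other provision's operative terms depend on §4. Under the severability clause in §3, the remaining provisions continue in force. §1, §2, §3, and §5 remain in effect.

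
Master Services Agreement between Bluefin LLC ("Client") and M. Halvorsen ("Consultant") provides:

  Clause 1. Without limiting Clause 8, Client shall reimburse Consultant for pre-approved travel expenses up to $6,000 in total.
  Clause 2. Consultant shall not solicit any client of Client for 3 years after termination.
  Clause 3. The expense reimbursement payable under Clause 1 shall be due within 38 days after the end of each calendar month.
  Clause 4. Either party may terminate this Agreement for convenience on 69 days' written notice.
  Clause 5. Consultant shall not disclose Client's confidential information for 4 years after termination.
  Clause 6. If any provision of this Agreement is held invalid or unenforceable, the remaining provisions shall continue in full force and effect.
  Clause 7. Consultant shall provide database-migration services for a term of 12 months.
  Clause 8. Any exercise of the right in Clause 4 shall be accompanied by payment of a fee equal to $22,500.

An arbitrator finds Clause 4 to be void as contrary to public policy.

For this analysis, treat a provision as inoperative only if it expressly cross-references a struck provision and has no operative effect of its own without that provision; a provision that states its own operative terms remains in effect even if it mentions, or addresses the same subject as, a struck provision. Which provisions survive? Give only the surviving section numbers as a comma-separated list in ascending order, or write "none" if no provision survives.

1, 2, 3, 5, 6, 7

Clause 4 is struck. The only function of Clause 8 is the exercise fee for Clause 4, so it cannot stand once Clause 4 is removed. Although Clause 1 refers to Clause 8, its operative terms do not depend on Clause 8, so it remains in effect. Under the severability clause in Clause 6, the remaining provisions continue in force. That leaves Clause 1, Clause 2, Clause 3, Clause 5, Clause 6, and Clause 7 in effect.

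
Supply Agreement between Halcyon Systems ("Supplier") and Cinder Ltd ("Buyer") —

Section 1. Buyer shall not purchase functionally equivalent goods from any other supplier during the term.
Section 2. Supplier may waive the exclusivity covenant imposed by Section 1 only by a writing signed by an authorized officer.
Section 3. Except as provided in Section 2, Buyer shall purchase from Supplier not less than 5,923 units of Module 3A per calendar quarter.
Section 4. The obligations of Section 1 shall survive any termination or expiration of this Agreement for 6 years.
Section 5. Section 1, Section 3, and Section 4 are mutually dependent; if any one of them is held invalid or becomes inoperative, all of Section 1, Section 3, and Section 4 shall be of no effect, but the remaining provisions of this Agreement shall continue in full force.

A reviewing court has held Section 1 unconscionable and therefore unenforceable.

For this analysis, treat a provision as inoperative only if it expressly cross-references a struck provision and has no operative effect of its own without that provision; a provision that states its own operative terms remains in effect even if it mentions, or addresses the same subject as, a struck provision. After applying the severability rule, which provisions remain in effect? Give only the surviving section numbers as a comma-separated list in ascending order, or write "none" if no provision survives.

Section 1 is struck. The only function of Section 2 is the waiver condition for Section 1, so it cannot stand once Section 1 is removed. The only function of Section 4 is the survival period for Section 1, so it cannot stand once Section 1 is removed. Section 5 declares Section 1, Section 3, and Section 4 mutually dependent; since one of them has fallen, all of them are of no effect. That brings down Section 3 as well. The remainder continues in force under Section 5. Only Section 5 remains in effect.

5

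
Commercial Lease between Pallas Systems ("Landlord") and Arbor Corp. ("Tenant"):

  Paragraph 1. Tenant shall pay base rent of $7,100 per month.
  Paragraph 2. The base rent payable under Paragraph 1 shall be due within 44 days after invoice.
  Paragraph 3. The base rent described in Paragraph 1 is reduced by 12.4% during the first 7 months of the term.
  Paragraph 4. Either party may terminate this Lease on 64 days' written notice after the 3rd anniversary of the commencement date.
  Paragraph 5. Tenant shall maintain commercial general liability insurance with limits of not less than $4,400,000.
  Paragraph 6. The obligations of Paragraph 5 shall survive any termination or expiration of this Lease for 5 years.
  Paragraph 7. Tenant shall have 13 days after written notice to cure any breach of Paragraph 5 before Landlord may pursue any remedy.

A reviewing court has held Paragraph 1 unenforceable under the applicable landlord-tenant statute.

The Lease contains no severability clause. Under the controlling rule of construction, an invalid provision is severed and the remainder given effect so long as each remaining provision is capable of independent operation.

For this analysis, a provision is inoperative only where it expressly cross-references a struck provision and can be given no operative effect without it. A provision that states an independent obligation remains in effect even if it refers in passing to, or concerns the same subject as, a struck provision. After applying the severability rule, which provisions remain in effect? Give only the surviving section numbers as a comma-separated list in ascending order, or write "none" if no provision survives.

4, 5, 6, 7

Paragraph 1 is struck. The whole of Paragraph 2 is the payment deadline for the base rent, defined by reference to Paragraph 1, so Paragraph 2 cannot stand once Paragraph 1 is removed. Paragraph 3 does nothing except set the introductory reduction to the base rent by reference to Paragraph 1; with Paragraph 1 gone it has no independent effect and is inoperative. Under the stated default rule, only provisions that cannot operate independently fall away; the rest are enforced. The provisions still in force are Paragraph 4, Paragraph 5, Paragraph 6, and Paragraph 7.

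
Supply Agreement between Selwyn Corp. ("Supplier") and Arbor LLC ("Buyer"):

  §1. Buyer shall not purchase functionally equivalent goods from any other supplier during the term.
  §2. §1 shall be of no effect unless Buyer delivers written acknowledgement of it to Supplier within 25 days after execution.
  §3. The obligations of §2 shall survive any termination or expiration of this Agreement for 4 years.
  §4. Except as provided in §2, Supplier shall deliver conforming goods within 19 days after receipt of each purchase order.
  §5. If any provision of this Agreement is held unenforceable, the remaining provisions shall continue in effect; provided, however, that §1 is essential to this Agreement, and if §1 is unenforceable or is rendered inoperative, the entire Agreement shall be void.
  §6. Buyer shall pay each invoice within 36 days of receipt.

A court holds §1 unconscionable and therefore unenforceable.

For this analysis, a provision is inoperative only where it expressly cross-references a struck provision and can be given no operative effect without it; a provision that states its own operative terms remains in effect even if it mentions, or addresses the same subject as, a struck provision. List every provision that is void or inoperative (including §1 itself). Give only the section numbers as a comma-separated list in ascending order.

1, 2, 3, 4, 5, 6

§1 is struck. The only function of §2 is the acknowledgement condition for §1, so it cannot stand once §1 is removed. §3 merely fixes the survival period for §2; with §2 gone it has nothing to operate on and falls away. §5 makes §1 an essential term, and §1 is the provision held invalid; under §5, the entire Agreement is therefore void. No provision of the Agreement survives.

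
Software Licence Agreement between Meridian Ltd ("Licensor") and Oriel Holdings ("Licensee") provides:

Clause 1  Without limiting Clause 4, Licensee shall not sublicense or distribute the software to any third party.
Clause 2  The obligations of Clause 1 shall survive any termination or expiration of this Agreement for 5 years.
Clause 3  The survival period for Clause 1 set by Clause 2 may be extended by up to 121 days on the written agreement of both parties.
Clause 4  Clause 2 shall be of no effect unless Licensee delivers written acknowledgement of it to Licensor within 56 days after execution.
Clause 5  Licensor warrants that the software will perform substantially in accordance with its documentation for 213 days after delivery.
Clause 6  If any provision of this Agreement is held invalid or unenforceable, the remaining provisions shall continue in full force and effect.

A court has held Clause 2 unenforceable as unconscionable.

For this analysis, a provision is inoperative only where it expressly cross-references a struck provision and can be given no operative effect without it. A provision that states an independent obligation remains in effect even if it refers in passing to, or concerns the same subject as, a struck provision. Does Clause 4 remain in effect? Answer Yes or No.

Clause 2 is struck. Clause 3 has no operative effect of its own apart from Clause 2 and is therefore inoperative. Clause 4 merely fixes the acknowledgement condition for Clause 2; with Clause 2 gone it has nothing to operate on and falls away. Clause 1 mentions Clause 4 but its own obligation stands independently of Clause 4, so Clause 1 is not affected. Clause 6 is a severability clause and preserves every provision that can still be given independent effect. The provisions still in force are Clause 1, Clause 5, and Clause 6. Clause 4 is among the inoperative provisions, so the answer is no.

No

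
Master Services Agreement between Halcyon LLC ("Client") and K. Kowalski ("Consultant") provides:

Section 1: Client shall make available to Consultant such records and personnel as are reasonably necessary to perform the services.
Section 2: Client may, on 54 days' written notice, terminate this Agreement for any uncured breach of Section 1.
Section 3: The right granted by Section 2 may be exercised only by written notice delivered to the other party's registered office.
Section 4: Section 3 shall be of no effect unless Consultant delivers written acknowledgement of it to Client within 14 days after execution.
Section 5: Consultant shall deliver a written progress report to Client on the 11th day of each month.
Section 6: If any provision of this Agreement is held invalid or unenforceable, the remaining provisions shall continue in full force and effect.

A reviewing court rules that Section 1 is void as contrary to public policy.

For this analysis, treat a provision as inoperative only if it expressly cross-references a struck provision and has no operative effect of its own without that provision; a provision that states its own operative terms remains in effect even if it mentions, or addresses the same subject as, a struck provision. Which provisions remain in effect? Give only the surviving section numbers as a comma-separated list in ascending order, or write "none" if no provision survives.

5, 6

Section 1 is struck. The only function of Section 2 is the termination right for breach of Section 1, so it cannot stand once Section 1 is removed. The only function of Section 3 is the notice requirement for Section 2, so it cannot stand once Section 2 is removed. The only function of Section 4 is the acknowledgement condition for Section 3, so it cannot stand once Section 3 is removed. Section 6 is a severability clause and preserves every provision that can still be given independent effect. That leaves Section 5 and Section 6 in effect.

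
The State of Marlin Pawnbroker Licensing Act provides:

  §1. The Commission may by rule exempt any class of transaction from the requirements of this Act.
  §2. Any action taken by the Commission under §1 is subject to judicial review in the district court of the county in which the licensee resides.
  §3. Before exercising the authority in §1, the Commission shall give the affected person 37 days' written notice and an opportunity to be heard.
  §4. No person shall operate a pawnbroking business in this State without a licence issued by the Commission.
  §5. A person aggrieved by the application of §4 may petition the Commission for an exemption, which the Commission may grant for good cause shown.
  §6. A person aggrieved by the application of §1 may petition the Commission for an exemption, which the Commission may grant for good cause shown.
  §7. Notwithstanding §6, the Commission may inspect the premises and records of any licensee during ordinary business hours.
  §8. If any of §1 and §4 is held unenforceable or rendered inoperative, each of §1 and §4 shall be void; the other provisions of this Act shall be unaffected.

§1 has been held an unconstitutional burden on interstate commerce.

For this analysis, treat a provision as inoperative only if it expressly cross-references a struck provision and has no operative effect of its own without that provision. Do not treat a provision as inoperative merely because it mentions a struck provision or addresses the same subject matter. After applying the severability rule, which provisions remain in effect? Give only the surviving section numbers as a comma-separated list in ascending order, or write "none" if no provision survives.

7, 8

§1 is struck. §2 operates only by reference to §1, so it falls with §1. The only function of §3 is the notice-and-hearing requirement for §1, so it cannot stand once §1 is removed. §6 has no operative effect of its own apart from §1 and is therefore inoperative. Although §7 refers to §6, its operative terms do not depend on §6, so it remains in effect. §8 declares §1 and §4 mutually dependent; since one of them has fallen, all of them are of no effect. That brings down §4 as well. §5 in turn depends solely on a provision now struck and likewise falls. The remainder continues in force under §8. That leaves §7 and §8 in effect.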